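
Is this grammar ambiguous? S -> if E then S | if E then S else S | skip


dangling else: 'if E then if E then skip else skip' parses two ways
Ambiguous


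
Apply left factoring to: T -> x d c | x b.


Common prefix: 'x'
Factored: T -> x T', T' -> d c | b


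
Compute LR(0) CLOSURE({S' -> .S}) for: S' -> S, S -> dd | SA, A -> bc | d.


Start: S' -> .S
For each item with dot before a nonterminal B, add B -> .γ for every B-production
Closure: [S' -> .S, S -> .dd, S -> .SA]


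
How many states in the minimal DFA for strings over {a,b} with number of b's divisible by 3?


Track (count of b) mod 3: states 0..2, accept at 0
Minimal DFA: 3 states


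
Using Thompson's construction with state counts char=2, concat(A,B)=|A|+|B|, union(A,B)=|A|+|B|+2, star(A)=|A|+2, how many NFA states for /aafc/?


Syntax tree has 4 char leaf(s), 0 union(s), 0 star(s)
chars contribute 4×2 = 8; each union adds +2; each star adds +2
Total: 8 + 0 + 0 = 8 states


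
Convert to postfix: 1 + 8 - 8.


Left to right (same or higher precedence on left)
Postfix: 1 8 + 8 -


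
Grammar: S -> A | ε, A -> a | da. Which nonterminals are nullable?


A nonterminal is nullable iff some alternative derives ε (directly, or every symbol in it is nullable)
Nullable: {S}


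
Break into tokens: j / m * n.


Scan left to right, longest-match per lexeme
Tokens: ID(j), OP(/), ID(m), OP(*), ID(n)


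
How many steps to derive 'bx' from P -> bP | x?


Derivation: P => bP => bx
Steps: 2


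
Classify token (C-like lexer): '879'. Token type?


Pattern: digits only
Type: INTEGER_LITERAL


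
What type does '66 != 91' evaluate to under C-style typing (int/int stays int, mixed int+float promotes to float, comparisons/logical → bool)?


Operand types: int != int
Rule: comparison yields bool
Result type: bool


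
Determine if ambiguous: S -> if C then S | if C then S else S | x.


dangling else: 'if C then if C then x else x' parses two ways
Ambiguous


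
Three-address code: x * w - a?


Break into single-operator statements:
t1 = x * w
t2 = t1 - a


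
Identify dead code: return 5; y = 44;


statement follows a return and is unreachable
Dead: 'y = 44'


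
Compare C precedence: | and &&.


'|' is bitwise OR (level 3); '&&' is logical AND (level 2)
Higher level binds tighter
'|' has higher precedence than '&&'


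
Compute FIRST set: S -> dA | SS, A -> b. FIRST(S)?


Per alternative of S: FIRST(dA) = {d}; FIRST(SS) = {d}
FIRST(S) = {d}


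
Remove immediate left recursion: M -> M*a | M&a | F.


Left-recursive alternatives: M*a, M&a; non-recursive: F
Introduce M': M -> FM', M' -> *aM' | &aM' | ε


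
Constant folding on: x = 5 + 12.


5 + 12 = 17 at compile time
Optimized: x = 17


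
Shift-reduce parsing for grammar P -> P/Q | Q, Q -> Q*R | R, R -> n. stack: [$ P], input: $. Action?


start symbol P on stack, input exhausted
Action: accept


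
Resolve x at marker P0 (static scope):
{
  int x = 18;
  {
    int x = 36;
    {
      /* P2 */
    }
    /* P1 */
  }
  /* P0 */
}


x declared in the same block as P0
x = 18


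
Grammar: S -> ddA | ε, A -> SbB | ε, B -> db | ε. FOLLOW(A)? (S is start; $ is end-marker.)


$ ∈ FOLLOW(S). For each A -> αBβ: add FIRST(β)\{ε} to FOLLOW(B); if β nullable, add FOLLOW(A).
FOLLOW(A) = {$, b}


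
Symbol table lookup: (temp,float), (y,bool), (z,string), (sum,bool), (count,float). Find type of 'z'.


Lookup 'z' → type string


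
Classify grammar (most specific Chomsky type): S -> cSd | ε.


Single nonterminal LHS, but c^n d^n is not regular
Classification: Type 2 (Context-Free)


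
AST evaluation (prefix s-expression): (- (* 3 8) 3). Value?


Evaluate inner: (* 3 8) = 24
Evaluate root: (- 24 3) = 21
Result: 21


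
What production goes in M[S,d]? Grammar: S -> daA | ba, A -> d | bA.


For [S, d]: 'd' ∈ FIRST(daA)
Entry: S -> daA


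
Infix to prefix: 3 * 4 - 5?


left-to-right (same/higher precedence on left): tree is (- (* 3 4) 5)
Prefix: - * 3 4 5


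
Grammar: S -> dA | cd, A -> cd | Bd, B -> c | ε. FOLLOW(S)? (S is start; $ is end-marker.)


$ ∈ FOLLOW(S). For each A -> αBβ: add FIRST(β)\{ε} to FOLLOW(B); if β nullable, add FOLLOW(A).
FOLLOW(S) = {$}


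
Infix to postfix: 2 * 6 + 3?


Left to right (same or higher precedence on left)
Postfix: 2 6 * 3 +


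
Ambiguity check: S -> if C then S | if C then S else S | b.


dangling else: 'if C then if C then b else b' parses two ways
Ambiguous


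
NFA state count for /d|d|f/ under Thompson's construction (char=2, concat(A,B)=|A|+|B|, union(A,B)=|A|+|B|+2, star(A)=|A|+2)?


Syntax tree has 3 char leaf(s), 2 union(s), 0 star(s)
chars contribute 3×2 = 6; each union adds +2; each star adds +2
Total: 6 + 4 + 0 = 10 states


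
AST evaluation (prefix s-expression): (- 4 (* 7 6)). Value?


Evaluate inner: (* 7 6) = 42
Evaluate root: (- 4 42) = -38
Result: -38


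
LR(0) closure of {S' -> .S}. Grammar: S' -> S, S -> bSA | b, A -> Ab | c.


Start: S' -> .S
For each item with dot before a nonterminal B, add B -> .γ for every B-production
Closure: [S' -> .S, S -> .bSA, S -> .b]


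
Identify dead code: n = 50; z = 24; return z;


n is assigned but never read
Dead: 'n = 50'


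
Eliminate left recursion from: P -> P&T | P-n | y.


Left-recursive alternatives: P&T, P-n; non-recursive: y
Introduce P': P -> yP', P' -> &TP' | -nP' | ε


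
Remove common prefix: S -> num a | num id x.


Common prefix: 'num'
Factored: S -> num S', S' -> a | id x


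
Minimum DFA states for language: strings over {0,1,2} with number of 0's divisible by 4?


Track (count of 0) mod 4: states 0..3, accept at 0
Minimal DFA: 4 states


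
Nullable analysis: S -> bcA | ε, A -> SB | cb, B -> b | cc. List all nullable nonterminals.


A nonterminal is nullable iff some alternative derives ε (directly, or every symbol in it is nullable)
Nullable: {S}


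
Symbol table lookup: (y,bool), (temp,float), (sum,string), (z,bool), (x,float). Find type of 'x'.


Lookup 'x' → type float


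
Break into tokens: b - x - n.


Scan left to right, longest-match per lexeme
Tokens: ID(b), OP(-), ID(x), OP(-), ID(n)


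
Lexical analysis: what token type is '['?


Pattern: delimiter/punctuation
Type: PUNCTUATION


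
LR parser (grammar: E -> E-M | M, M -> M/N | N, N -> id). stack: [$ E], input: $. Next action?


start symbol E on stack, input exhausted
Action: accept


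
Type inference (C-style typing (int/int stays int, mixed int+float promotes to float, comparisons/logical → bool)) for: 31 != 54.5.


Operand types: int != float
Rule: comparison yields bool
Result type: bool


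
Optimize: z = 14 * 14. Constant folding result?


14 * 14 = 196 at compile time
Optimized: z = 196


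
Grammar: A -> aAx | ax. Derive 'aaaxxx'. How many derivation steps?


Derivation: A => aAx => aaAxx => aaaxxx
Steps: 3


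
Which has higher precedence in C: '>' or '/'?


'/' is multiplicative (level 10); '>' is relational (level 7)
Higher level binds tighter
'/' has higher precedence than '>'


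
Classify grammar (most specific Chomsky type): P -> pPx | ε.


Single nonterminal LHS, but p^n x^n is not regular
Classification: Type 2 (Context-Free)


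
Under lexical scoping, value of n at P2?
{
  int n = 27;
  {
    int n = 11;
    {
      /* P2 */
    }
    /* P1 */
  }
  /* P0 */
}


P2's block does not declare n; resolves to the enclosing declaration at depth 1
n = 11


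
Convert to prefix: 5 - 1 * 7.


'*' binds tighter: tree is (- 5 (* 1 7))
Prefix: - 5 * 1 7


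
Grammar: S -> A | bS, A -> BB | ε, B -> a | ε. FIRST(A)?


Per alternative of A: FIRST(BB) = {a, ε}; FIRST(ε) = {ε}
FIRST(A) = {a, ε}


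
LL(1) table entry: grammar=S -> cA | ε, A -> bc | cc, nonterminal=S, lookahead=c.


For [S, c]: 'c' ∈ FIRST(cA)
Entry: S -> cA


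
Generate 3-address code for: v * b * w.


Break into single-operator statements:
t1 = v * b
t2 = t1 * w


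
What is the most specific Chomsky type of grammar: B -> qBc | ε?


Single nonterminal LHS, but q^n c^n is not regular
Classification: Type 2 (Context-Free)


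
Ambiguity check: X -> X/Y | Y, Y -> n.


precedence layered via separate nonterminal Y: deterministic
Unambiguous


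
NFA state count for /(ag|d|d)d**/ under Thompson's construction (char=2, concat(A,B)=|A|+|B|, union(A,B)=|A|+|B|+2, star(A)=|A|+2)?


Syntax tree has 5 char leaf(s), 2 union(s), 2 star(s)
chars contribute 5×2 = 10; each union adds +2; each star adds +2
Total: 10 + 4 + 4 = 18 states


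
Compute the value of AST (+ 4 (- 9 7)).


Evaluate inner: (- 9 7) = 2
Evaluate root: (+ 4 2) = 6
Result: 6


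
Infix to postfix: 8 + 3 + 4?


Left to right (same or higher precedence on left)
Postfix: 8 3 + 4 +


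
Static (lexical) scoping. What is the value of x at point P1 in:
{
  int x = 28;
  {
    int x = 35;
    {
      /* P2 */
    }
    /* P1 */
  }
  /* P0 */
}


x declared in the same block as P1
x = 35


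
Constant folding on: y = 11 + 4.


11 + 4 = 15 at compile time
Optimized: y = 15


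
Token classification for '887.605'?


Pattern: digits with a decimal point
Type: FLOAT_LITERAL


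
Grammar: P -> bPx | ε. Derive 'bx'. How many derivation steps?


Derivation: P => bPx => bx
Steps: 2


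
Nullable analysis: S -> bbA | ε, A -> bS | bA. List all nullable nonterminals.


A nonterminal is nullable iff some alternative derives ε (directly, or every symbol in it is nullable)
Nullable: {S}


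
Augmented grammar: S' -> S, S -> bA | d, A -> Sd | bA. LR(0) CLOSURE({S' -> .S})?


Start: S' -> .S
For each item with dot before a nonterminal B, add B -> .γ for every B-production
Closure: [S' -> .S, S -> .bA, S -> .d]


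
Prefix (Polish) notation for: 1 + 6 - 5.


left-to-right (same/higher precedence on left): tree is (- (+ 1 6) 5)
Prefix: - + 1 6 5


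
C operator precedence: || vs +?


'+' is additive (level 9); '||' is logical OR (level 1)
Higher level binds tighter
'+' has higher precedence than '||'


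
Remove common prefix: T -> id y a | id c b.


Common prefix: 'id'
Factored: T -> id T', T' -> y a | c b


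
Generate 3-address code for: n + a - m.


Break into single-operator statements:
t1 = n + a
t2 = t1 - m


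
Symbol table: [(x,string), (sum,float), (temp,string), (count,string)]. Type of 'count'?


Lookup 'count' → type string


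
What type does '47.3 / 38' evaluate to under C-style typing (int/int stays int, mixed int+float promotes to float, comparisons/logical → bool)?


Operand types: float / int
Rule: mixed int/float promotes to float; int/int stays int
Result type: float


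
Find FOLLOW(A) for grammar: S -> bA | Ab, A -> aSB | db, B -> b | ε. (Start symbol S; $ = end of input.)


$ ∈ FOLLOW(S). For each A -> αBβ: add FIRST(β)\{ε} to FOLLOW(B); if β nullable, add FOLLOW(A).
FOLLOW(A) = {$, b}


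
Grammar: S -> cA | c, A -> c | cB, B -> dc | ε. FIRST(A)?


Per alternative of A: FIRST(c) = {c}; FIRST(cB) = {c}
FIRST(A) = {c}


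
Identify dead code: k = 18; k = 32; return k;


first assignment to k is overwritten before any read
Dead: 'k = 18'


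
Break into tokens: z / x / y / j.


Scan left to right, longest-match per lexeme
Tokens: ID(z), OP(/), ID(x), OP(/), ID(y), OP(/), ID(j)


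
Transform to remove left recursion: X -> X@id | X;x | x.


Left-recursive alternatives: X@id, X;x; non-recursive: x
Introduce X': X -> xX', X' -> @idX' | ;xX' | ε


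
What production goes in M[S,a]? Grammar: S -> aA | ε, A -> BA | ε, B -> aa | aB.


For [S, a]: 'a' ∈ FIRST(aA)
Entry: S -> aA


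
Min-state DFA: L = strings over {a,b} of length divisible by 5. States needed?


Track length mod 5: states 0..4, accept at 0
Minimal DFA: 5 states


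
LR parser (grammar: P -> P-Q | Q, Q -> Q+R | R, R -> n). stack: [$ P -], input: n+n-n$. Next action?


no handle ('P-' is not any RHS); shift 'n'
Action: shift


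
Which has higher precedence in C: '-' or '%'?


'%' is multiplicative (level 10); '-' is additive (level 9)
Higher level binds tighter
'%' has higher precedence than '-'


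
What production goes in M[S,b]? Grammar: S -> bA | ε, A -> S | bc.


For [S, b]: 'b' ∈ FIRST(bA)
Entry: S -> bA


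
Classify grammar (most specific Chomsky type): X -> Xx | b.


Left-linear: every RHS is a terminal or one nonterminal followed by a terminal
Classification: Type 3 (Regular)


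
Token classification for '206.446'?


Pattern: digits with a decimal point
Type: FLOAT_LITERAL


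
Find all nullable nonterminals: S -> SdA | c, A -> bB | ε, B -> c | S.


A nonterminal is nullable iff some alternative derives ε (directly, or every symbol in it is nullable)
Nullable: {A}


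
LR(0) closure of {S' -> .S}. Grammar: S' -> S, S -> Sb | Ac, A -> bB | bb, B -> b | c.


Start: S' -> .S
For each item with dot before a nonterminal B, add B -> .γ for every B-production
Closure: [S' -> .S, S -> .Sb, S -> .Ac, A -> .bB, A -> .bb]


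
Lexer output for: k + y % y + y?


Scan left to right, longest-match per lexeme
Tokens: ID(k), OP(+), ID(y), OP(%), ID(y), OP(+), ID(y)


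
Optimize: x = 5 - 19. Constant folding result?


5 - 19 = -14 at compile time
Optimized: x = -14


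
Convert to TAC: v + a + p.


Break into single-operator statements:
t1 = v + a
t2 = t1 + p


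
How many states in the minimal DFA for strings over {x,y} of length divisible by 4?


Track length mod 4: states 0..3, accept at 0
Minimal DFA: 4 states


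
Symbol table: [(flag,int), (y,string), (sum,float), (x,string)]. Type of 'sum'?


Lookup 'sum' → type float


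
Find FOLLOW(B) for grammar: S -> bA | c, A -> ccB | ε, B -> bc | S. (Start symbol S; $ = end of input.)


$ ∈ FOLLOW(S). For each A -> αBβ: add FIRST(β)\{ε} to FOLLOW(B); if β nullable, add FOLLOW(A).
FOLLOW(B) = {$}


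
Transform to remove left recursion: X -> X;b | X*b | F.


Left-recursive alternatives: X;b, X*b; non-recursive: F
Introduce X': X -> FX', X' -> ;bX' | *bX' | ε


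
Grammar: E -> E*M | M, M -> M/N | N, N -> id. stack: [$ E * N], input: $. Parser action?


'N' (not preceded by M/) is the handle for M -> N
Action: reduce (M -> N)


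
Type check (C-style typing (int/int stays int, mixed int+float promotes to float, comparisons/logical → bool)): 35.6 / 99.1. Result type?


Operand types: float / float
Rule: mixed int/float promotes to float; int/int stays int
Result type: float


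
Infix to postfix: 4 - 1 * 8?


* has higher precedence, evaluate 1*8 first
Postfix: 4 1 8 * -


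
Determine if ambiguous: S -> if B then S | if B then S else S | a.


dangling else: 'if B then if B then a else a' parses two ways
Ambiguous


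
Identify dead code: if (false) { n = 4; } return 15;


condition is constant false, so the whole block is unreachable
Dead: 'if (false) { n = 4; }'


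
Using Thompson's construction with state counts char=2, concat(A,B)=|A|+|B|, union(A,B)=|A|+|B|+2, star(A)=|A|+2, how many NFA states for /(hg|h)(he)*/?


Syntax tree has 5 char leaf(s), 1 union(s), 1 star(s)
chars contribute 5×2 = 10; each union adds +2; each star adds +2
Total: 10 + 2 + 2 = 14 states


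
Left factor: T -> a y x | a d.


Common prefix: 'a'
Factored: T -> a T', T' -> y x | d


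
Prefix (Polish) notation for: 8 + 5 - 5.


left-to-right (same/higher precedence on left): tree is (- (+ 8 5) 5)
Prefix: - + 8 5 5


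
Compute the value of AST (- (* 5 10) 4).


Evaluate inner: (* 5 10) = 50
Evaluate root: (- 50 4) = 46
Result: 46


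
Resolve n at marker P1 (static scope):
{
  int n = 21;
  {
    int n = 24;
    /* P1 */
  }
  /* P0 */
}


n declared in the same block as P1
n = 24


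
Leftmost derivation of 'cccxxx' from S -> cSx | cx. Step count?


Derivation: S => cSx => ccSxx => cccxxx
Steps: 3


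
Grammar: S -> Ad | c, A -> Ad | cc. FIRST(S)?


Per alternative of S: FIRST(Ad) = {c}; FIRST(c) = {c}
FIRST(S) = {c}


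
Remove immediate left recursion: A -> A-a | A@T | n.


Left-recursive alternatives: A-a, A@T; non-recursive: n
Introduce A': A -> nA', A' -> -aA' | @TA' | ε


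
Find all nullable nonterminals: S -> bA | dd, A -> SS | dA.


A nonterminal is nullable iff some alternative derives ε (directly, or every symbol in it is nullable)
Nullable: {}


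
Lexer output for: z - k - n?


Scan left to right, longest-match per lexeme
Tokens: ID(z), OP(-), ID(k), OP(-), ID(n)


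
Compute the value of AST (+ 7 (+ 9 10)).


Evaluate inner: (+ 9 10) = 19
Evaluate root: (+ 7 19) = 26
Result: 26


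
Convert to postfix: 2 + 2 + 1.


Left to right (same or higher precedence on left)
Postfix: 2 2 + 1 +


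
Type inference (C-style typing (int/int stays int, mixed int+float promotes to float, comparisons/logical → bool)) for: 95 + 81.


Operand types: int + int
Rule: mixed int/float promotes to float; int/int stays int
Result type: int


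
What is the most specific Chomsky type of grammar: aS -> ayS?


LHS has context (more than one symbol) and |LHS| ≤ |RHS|
Classification: Type 1 (Context-Sensitive)


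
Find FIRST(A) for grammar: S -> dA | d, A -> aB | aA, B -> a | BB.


Per alternative of A: FIRST(aB) = {a}; FIRST(aA) = {a}
FIRST(A) = {a}


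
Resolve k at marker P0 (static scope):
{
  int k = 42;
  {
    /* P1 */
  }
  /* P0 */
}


k declared in the same block as P0
k = 42


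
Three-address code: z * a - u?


Break into single-operator statements:
t1 = z * a
t2 = t1 - u


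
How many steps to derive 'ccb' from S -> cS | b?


Derivation: S => cS => ccS => ccb
Steps: 3


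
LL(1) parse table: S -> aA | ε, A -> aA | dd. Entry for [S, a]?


For [S, a]: 'a' ∈ FIRST(aA)
Entry: S -> aA


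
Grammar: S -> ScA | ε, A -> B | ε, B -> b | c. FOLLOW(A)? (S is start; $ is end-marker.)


$ ∈ FOLLOW(S). For each A -> αBβ: add FIRST(β)\{ε} to FOLLOW(B); if β nullable, add FOLLOW(A).
FOLLOW(A) = {$, c}


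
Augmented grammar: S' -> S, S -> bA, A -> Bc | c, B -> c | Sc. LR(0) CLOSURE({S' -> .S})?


Start: S' -> .S
For each item with dot before a nonterminal B, add B -> .γ for every B-production
Closure: [S' -> .S, S -> .bA]


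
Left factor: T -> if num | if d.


Common prefix: 'if'
Factored: T -> if T', T' -> num | d


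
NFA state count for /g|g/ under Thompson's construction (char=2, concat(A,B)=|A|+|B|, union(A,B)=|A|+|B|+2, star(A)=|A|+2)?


Syntax tree has 2 char leaf(s), 1 union(s), 0 star(s)
chars contribute 2×2 = 4; each union adds +2; each star adds +2
Total: 4 + 2 + 0 = 6 states


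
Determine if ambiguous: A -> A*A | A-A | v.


'v*v-v' has two parse trees (no precedence encoded between * and -)
Ambiguous


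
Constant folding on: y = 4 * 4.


4 * 4 = 16 at compile time
Optimized: y = 16


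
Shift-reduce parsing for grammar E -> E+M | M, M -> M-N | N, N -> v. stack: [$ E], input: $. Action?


start symbol E on stack, input exhausted
Action: accept


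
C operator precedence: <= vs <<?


'<<' is shift (level 8); '<=' is relational (level 7)
Higher level binds tighter
'<<' has higher precedence than '<='


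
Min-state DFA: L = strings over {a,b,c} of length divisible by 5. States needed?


Track length mod 5: states 0..4, accept at 0
Minimal DFA: 5 states


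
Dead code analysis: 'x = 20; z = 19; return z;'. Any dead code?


x is assigned but never read
Dead: 'x = 20'


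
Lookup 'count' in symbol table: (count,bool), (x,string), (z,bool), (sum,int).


Lookup 'count' → type bool


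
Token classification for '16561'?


Pattern: digits only
Type: INTEGER_LITERAL


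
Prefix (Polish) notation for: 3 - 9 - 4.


left-to-right (same/higher precedence on left): tree is (- (- 3 9) 4)
Prefix: - - 3 9 4


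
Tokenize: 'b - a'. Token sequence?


Scan left to right, longest-match per lexeme
Tokens: ID(b), OP(-), ID(a)


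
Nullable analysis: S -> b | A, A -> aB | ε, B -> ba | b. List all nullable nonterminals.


A nonterminal is nullable iff some alternative derives ε (directly, or every symbol in it is nullable)
Nullable: {A, S}


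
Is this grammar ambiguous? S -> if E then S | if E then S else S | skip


dangling else: 'if E then if E then skip else skip' parses two ways
Ambiguous


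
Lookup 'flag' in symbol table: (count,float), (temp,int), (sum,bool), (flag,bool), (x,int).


Lookup 'flag' → type bool


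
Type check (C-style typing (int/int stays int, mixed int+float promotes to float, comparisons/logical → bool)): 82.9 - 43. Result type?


Operand types: float - int
Rule: mixed int/float promotes to float; int/int stays int
Result type: float


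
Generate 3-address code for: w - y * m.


Break into single-operator statements:
t1 = y * m
t2 = w - t1


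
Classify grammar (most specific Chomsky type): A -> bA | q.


Right-linear: every RHS is a terminal or a terminal followed by one nonterminal
Classification: Type 3 (Regular)


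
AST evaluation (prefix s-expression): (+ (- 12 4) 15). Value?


Evaluate inner: (- 12 4) = 8
Evaluate root: (+ 8 15) = 23
Result: 23


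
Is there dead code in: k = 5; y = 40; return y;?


k is assigned but never read
Dead: 'k = 5'


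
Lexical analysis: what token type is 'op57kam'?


Pattern: letter/underscore followed by alphanumerics, not a keyword
Type: IDENTIFIER


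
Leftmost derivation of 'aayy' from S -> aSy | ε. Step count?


Derivation: S => aSy => aaSyy => aayy
Steps: 3


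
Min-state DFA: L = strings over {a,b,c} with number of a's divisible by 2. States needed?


Track (count of a) mod 2: states 0..1, accept at 0
Minimal DFA: 2 states


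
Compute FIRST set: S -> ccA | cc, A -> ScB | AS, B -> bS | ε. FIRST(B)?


Per alternative of B: FIRST(bS) = {b}; FIRST(ε) = {ε}
FIRST(B) = {b, ε}


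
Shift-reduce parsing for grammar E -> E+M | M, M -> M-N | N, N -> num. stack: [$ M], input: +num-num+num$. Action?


lookahead ∉ {-} so M won't extend; reduce E -> M
Action: reduce (E -> M)


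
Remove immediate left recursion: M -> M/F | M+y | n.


Left-recursive alternatives: M/F, M+y; non-recursive: n
Introduce M': M -> nM', M' -> /FM' | +yM' | ε


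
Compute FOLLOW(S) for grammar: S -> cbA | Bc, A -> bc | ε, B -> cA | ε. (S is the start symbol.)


$ ∈ FOLLOW(S). For each A -> αBβ: add FIRST(β)\{ε} to FOLLOW(B); if β nullable, add FOLLOW(A).
FOLLOW(S) = {$}


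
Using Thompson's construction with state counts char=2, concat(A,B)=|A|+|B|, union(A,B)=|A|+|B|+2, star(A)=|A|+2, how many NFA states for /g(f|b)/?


Syntax tree has 3 char leaf(s), 1 union(s), 0 star(s)
chars contribute 3×2 = 6; each union adds +2; each star adds +2
Total: 6 + 2 + 0 = 8 states


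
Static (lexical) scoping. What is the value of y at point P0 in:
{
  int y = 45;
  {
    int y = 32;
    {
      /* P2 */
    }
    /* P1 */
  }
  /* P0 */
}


y declared in the same block as P0
y = 45


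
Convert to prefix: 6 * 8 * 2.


left-to-right (same/higher precedence on left): tree is (* (* 6 8) 2)
Prefix: * * 6 8 2


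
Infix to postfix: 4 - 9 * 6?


* has higher precedence, evaluate 9*6 first
Postfix: 4 9 6 * -


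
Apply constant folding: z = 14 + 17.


14 + 17 = 31 at compile time
Optimized: z = 31


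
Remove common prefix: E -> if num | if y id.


Common prefix: 'if'
Factored: E -> if E', E' -> num | y id


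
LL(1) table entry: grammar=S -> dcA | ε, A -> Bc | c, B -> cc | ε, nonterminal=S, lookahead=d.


For [S, d]: 'd' ∈ FIRST(dcA)
Entry: S -> dcA


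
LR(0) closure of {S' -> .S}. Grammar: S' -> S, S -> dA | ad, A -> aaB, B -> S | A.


Start: S' -> .S
For each item with dot before a nonterminal B, add B -> .γ for every B-production
Closure: [S' -> .S, S -> .dA, S -> .ad]


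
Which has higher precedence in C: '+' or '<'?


'+' is additive (level 9); '<' is relational (level 7)
Higher level binds tighter
'+' has higher precedence than '<'


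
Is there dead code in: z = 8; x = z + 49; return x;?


z is read by x's definition; x is returned
No dead code


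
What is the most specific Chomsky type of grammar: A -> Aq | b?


Left-linear: every RHS is a terminal or one nonterminal followed by a terminal
Classification: Type 3 (Regular)


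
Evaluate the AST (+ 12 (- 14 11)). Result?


Evaluate inner: (- 14 11) = 3
Evaluate root: (+ 12 3) = 15
Result: 15


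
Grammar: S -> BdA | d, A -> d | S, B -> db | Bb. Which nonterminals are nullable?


A nonterminal is nullable iff some alternative derives ε (directly, or every symbol in it is nullable)
Nullable: {}


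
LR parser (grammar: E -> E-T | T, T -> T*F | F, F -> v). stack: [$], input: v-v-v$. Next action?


no handle on stack; shift 'v'
Action: shift


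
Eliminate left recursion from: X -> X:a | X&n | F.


Left-recursive alternatives: X:a, X&n; non-recursive: F
Introduce X': X -> FX', X' -> :aX' | &nX' | ε


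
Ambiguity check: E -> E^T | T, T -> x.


precedence layered via separate nonterminal T: deterministic
Unambiguous


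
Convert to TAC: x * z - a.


Break into single-operator statements:
t1 = x * z
t2 = t1 - a


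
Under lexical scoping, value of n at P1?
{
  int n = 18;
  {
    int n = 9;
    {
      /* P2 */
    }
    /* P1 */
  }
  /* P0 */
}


n declared in the same block as P1
n = 9


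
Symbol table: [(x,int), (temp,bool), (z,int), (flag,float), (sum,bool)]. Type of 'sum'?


Lookup 'sum' → type bool


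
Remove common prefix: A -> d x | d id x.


Common prefix: 'd'
Factored: A -> d A', A' -> x | id x


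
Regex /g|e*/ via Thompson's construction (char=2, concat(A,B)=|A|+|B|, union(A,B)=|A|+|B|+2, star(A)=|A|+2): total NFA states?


Syntax tree has 2 char leaf(s), 1 union(s), 1 star(s)
chars contribute 2×2 = 4; each union adds +2; each star adds +2
Total: 4 + 2 + 2 = 8 states


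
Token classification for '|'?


Pattern: operator symbol
Type: OPERATOR


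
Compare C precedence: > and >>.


'>>' is shift (level 8); '>' is relational (level 7)
Higher level binds tighter
'>>' has higher precedence than '>'


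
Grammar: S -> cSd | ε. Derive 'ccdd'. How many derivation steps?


Derivation: S => cSd => ccSdd => ccdd
Steps: 3


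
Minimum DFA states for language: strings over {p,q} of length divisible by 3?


Track length mod 3: states 0..2, accept at 0
Minimal DFA: 3 states


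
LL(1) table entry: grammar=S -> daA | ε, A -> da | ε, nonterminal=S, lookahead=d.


For [S, d]: 'd' ∈ FIRST(daA)
Entry: S -> daA


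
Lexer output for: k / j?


Scan left to right, longest-match per lexeme
Tokens: ID(k), OP(/), ID(j)


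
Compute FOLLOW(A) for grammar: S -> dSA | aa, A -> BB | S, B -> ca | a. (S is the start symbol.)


$ ∈ FOLLOW(S). For each A -> αBβ: add FIRST(β)\{ε} to FOLLOW(B); if β nullable, add FOLLOW(A).
FOLLOW(A) = {$, a, c, d}


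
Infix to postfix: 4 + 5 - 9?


Left to right (same or higher precedence on left)
Postfix: 4 5 + 9 -


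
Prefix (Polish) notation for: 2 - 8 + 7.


left-to-right (same/higher precedence on left): tree is (+ (- 2 8) 7)
Prefix: + - 2 8 7


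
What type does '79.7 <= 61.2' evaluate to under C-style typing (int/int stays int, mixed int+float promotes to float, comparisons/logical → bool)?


Operand types: float <= float
Rule: comparison yields bool
Result type: bool


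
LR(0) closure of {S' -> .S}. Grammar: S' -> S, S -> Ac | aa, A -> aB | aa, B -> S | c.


Start: S' -> .S
For each item with dot before a nonterminal B, add B -> .γ for every B-production
Closure: [S' -> .S, S -> .Ac, S -> .aa, A -> .aB, A -> .aa]


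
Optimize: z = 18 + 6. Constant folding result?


18 + 6 = 24 at compile time
Optimized: z = 24


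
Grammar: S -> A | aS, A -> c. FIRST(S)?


Per alternative of S: FIRST(A) = {c}; FIRST(aS) = {a}
FIRST(S) = {a, c}


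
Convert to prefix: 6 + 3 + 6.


left-to-right (same/higher precedence on left): tree is (+ (+ 6 3) 6)
Prefix: + + 6 3 6


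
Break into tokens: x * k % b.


Scan left to right, longest-match per lexeme
Tokens: ID(x), OP(*), ID(k), OP(%), ID(b)


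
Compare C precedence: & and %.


'%' is multiplicative (level 10); '&' is bitwise AND (level 5)
Higher level binds tighter
'%' has higher precedence than '&'


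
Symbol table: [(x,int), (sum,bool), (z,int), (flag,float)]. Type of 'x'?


Lookup 'x' → type int


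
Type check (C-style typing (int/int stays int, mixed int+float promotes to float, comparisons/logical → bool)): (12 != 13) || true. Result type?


Operand types: bool || bool
Rule: logical operators take bool operands and yield bool
Result type: bool


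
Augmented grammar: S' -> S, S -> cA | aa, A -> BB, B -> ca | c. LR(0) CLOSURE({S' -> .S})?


Start: S' -> .S
For each item with dot before a nonterminal B, add B -> .γ for every B-production
Closure: [S' -> .S, S -> .cA, S -> .aa]


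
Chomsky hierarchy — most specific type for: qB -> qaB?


LHS has context (more than one symbol) and |LHS| ≤ |RHS|
Classification: Type 1 (Context-Sensitive)


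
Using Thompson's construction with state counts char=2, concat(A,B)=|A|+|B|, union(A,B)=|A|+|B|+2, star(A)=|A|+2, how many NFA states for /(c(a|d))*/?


Syntax tree has 3 char leaf(s), 1 union(s), 1 star(s)
chars contribute 3×2 = 6; each union adds +2; each star adds +2
Total: 6 + 2 + 2 = 10 states


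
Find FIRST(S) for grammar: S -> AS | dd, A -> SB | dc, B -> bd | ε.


Per alternative of S: FIRST(AS) = {d}; FIRST(dd) = {d}
FIRST(S) = {d}


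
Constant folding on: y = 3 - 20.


3 - 20 = -17 at compile time
Optimized: y = -17


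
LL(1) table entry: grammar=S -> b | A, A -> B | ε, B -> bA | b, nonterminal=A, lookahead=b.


For [A, b]: 'b' ∈ FIRST(B)
Entry: A -> B


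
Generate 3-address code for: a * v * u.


Break into single-operator statements:
t1 = a * v
t2 = t1 * u


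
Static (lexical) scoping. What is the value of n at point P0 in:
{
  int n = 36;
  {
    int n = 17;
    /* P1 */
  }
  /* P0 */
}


n declared in the same block as P0
n = 36


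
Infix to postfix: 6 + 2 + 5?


Left to right (same or higher precedence on left)
Postfix: 6 2 + 5 +


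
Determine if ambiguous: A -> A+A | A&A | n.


'n+n&n' has two parse trees (no precedence encoded between + and &)
Ambiguous


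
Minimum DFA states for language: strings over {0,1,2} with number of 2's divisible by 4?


Track (count of 2) mod 4: states 0..3, accept at 0
Minimal DFA: 4 states


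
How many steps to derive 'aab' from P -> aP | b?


Derivation: P => aP => aaP => aab
Steps: 3


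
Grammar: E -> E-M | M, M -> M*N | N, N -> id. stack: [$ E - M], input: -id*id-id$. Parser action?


handle 'E-M' on top; lookahead ∈ FOLLOW(E) = {-, $}
Action: reduce (E -> E-M)


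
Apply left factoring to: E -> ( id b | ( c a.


Common prefix: '('
Factored: E -> ( E', E' -> id b | c a


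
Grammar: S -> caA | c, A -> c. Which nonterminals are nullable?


A nonterminal is nullable iff some alternative derives ε (directly, or every symbol in it is nullable)
Nullable: {}


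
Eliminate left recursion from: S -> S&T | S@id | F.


Left-recursive alternatives: S&T, S@id; non-recursive: F
Introduce S': S -> FS', S' -> &TS' | @idS' | ε


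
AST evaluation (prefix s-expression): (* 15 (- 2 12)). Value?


Evaluate inner: (- 2 12) = -10
Evaluate root: (* 15 -10) = -150
Result: -150


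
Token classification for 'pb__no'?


Pattern: letter/underscore followed by alphanumerics, not a keyword
Type: IDENTIFIER


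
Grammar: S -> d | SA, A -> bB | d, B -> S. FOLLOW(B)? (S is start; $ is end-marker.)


$ ∈ FOLLOW(S). For each A -> αBβ: add FIRST(β)\{ε} to FOLLOW(B); if β nullable, add FOLLOW(A).
FOLLOW(B) = {$, b, d}


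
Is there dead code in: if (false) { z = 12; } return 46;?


condition is constant false, so the whole block is unreachable
Dead: 'if (false) { z = 12; }'


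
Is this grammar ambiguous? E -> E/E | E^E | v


'v/v^v' has two parse trees (no precedence encoded between / and ^)
Ambiguous


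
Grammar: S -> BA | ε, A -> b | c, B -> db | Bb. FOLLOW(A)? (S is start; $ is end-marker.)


$ ∈ FOLLOW(S). For each A -> αBβ: add FIRST(β)\{ε} to FOLLOW(B); if β nullable, add FOLLOW(A).
FOLLOW(A) = {$}


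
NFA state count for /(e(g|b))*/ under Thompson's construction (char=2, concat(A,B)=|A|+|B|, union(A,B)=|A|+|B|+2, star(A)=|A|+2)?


Syntax tree has 3 char leaf(s), 1 union(s), 1 star(s)
chars contribute 3×2 = 6; each union adds +2; each star adds +2
Total: 6 + 2 + 2 = 10 states


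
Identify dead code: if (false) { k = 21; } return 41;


condition is constant false, so the whole block is unreachable
Dead: 'if (false) { k = 21; }'


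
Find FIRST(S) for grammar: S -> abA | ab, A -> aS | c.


Per alternative of S: FIRST(abA) = {a}; FIRST(ab) = {a}
FIRST(S) = {a}


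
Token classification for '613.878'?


Pattern: digits with a decimal point
Type: FLOAT_LITERAL


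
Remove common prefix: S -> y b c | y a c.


Common prefix: 'y'
Factored: S -> y S', S' -> b c | a c


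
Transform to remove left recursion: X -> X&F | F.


Left-recursive alternatives: X&F; non-recursive: F
Introduce X': X -> FX', X' -> &FX' | ε


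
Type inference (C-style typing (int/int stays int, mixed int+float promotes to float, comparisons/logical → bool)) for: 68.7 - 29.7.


Operand types: float - float
Rule: mixed int/float promotes to float; int/int stays int
Result type: float


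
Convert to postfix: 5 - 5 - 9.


Left to right (same or higher precedence on left)
Postfix: 5 5 - 9 -


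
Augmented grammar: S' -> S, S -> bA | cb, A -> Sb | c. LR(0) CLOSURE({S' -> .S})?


Start: S' -> .S
For each item with dot before a nonterminal B, add B -> .γ for every B-production
Closure: [S' -> .S, S -> .bA, S -> .cb]


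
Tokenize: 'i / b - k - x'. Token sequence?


Scan left to right, longest-match per lexeme
Tokens: ID(i), OP(/), ID(b), OP(-), ID(k), OP(-), ID(x)


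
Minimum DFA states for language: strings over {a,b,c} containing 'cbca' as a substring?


KMP-style automaton: 4 progress states + 1 absorbing accept = 5
Minimal DFA: 5 states


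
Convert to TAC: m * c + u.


Break into single-operator statements:
t1 = m * c
t2 = t1 + u


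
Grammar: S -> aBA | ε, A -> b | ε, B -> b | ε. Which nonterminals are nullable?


A nonterminal is nullable iff some alternative derives ε (directly, or every symbol in it is nullable)
Nullable: {A, B, S}


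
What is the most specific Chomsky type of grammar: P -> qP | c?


Right-linear: every RHS is a terminal or a terminal followed by one nonterminal
Classification: Type 3 (Regular)


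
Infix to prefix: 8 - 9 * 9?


'*' binds tighter: tree is (- 8 (* 9 9))
Prefix: - 8 * 9 9


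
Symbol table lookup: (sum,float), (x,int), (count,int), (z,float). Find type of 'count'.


Lookup 'count' → type int


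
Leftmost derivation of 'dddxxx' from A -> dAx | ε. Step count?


Derivation: A => dAx => ddAxx => dddAxxx => dddxxx
Steps: 4


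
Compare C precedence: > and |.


'>' is relational (level 7); '|' is bitwise OR (level 3)
Higher level binds tighter
'>' has higher precedence than '|'


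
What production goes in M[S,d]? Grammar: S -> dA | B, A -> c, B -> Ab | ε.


For [S, d]: 'd' ∈ FIRST(dA)
Entry: S -> dA


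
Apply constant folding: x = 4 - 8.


4 - 8 = -4 at compile time
Optimized: x = -4


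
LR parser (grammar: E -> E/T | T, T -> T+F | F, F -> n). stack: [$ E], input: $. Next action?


start symbol E on stack, input exhausted
Action: accept


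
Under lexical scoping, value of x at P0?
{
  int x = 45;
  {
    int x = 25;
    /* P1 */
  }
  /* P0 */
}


x declared in the same block as P0
x = 45


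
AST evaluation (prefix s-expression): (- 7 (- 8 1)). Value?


Evaluate inner: (- 8 1) = 7
Evaluate root: (- 7 7) = 0
Result: 0


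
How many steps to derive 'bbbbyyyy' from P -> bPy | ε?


Derivation: P => bPy => bbPyy => bbbPyyy => bbbbPyyyy => bbbbyyyy
Steps: 5


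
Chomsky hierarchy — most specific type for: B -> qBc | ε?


Single nonterminal LHS, but q^n c^n is not regular
Classification: Type 2 (Context-Free)


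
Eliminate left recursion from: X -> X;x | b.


Left-recursive alternatives: X;x; non-recursive: b
Introduce X': X -> bX', X' -> ;xX' | ε


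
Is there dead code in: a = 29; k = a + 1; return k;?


a is read by k's definition; k is returned
No dead code


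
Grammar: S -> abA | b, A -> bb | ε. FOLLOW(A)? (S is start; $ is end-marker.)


$ ∈ FOLLOW(S). For each A -> αBβ: add FIRST(β)\{ε} to FOLLOW(B); if β nullable, add FOLLOW(A).
FOLLOW(A) = {$}


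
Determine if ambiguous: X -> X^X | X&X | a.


'a^a&a' has two parse trees (no precedence encoded between ^ and &)
Ambiguous


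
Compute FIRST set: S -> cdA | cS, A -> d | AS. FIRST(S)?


Per alternative of S: FIRST(cdA) = {c}; FIRST(cS) = {c}
FIRST(S) = {c}


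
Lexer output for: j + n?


Scan left to right, longest-match per lexeme
Tokens: ID(j), OP(+), ID(n)


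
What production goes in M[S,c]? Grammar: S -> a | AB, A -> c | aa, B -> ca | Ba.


For [S, c]: 'c' ∈ FIRST(AB)
Entry: S -> AB


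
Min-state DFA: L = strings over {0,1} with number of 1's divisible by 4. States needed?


Track (count of 1) mod 4: states 0..3, accept at 0
Minimal DFA: 4 states


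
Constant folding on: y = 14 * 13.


14 * 13 = 182 at compile time
Optimized: y = 182


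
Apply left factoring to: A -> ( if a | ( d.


Common prefix: '('
Factored: A -> ( A', A' -> if a | d


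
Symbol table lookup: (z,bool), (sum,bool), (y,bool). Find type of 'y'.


Lookup 'y' → type bool


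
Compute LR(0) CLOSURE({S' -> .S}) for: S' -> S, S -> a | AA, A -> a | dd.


Start: S' -> .S
For each item with dot before a nonterminal B, add B -> .γ for every B-production
Closure: [S' -> .S, S -> .a, S -> .AA, A -> .a, A -> .dd]


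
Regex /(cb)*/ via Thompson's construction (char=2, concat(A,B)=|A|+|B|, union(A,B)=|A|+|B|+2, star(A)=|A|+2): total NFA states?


Syntax tree has 2 char leaf(s), 0 union(s), 1 star(s)
chars contribute 2×2 = 4; each union adds +2; each star adds +2
Total: 4 + 0 + 2 = 6 states


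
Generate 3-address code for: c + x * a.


Break into single-operator statements:
t1 = x * a
t2 = c + t1


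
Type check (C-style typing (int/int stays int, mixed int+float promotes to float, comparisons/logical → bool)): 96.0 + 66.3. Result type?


Operand types: float + float
Rule: mixed int/float promotes to float; int/int stays int
Result type: float


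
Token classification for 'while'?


Pattern: reserved word
Type: KEYWORD


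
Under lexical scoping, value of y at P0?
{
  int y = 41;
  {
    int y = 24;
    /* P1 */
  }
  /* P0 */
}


y declared in the same block as P0
y = 41


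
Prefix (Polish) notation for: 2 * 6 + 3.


left-to-right (same/higher precedence on left): tree is (+ (* 2 6) 3)
Prefix: + * 2 6 3
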